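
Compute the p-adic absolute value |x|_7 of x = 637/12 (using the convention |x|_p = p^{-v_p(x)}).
|637/12|_7 = 1/49

Step 1 — compute v_7(x) by factoring powers of 7 out of the numerator and denominator: v_7(637/12) = 2. Step 2 — apply |x|_p = p^{-v_p(x)} = 7^{-2} = 1/49.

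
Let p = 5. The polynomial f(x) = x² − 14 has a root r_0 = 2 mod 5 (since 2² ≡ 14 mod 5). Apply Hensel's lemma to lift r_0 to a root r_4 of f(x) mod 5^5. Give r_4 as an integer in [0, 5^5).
r_4 = 542 (mod 3125)

Hensel's recurrence: r_{i+1} = r_i − f(r_i)·(f′(r_i))^{-1} mod 5^{i+2}, with f′(x) = 2x. Iterate:
  r_0 = 2 (mod 5)
  r_1 = 17 (mod 25)
  r_2 = 42 (mod 125)
  r_3 = 542 (mod 625)
  r_4 = 542 (mod 3125)
Final: r_4 = 542, and one checks f(r_4) ≡ 0 mod 5^5.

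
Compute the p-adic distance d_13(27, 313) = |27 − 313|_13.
d_13(27, 313) = 1/13

Step 1 — x − y = 27 − 313 = -286. Step 2 — v_13(-286) = 1 (factor: -286 = −(13^1 · 22); the sign does not affect v_p). Step 3 — |x − y|_13 = 13^{-1} = 1/13.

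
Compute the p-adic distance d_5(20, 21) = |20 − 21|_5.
d_5(20, 21) = 1

Step 1 — x − y = 20 − 21 = -1. Step 2 — v_5(-1) = 0 (factor: -1 = −(5^0 · 1); the sign does not affect v_p). Step 3 — |x − y|_5 = 5^{0} = 1.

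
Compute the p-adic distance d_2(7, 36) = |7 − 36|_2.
d_2(7, 36) = 1

Step 1 — x − y = 7 − 36 = -29. Step 2 — v_2(-29) = 0 (factor: -29 = −(2^0 · 29); the sign does not affect v_p). Step 3 — |x − y|_2 = 2^{0} = 1.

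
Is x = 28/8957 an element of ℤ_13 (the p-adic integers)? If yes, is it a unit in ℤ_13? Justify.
x ∉ ℤ_13 (v_13(x) = -2 < 0)

ℤ_13 = {x ∈ ℚ_13 : v_13(x) ≥ 0} and ℤ_13^× = {x ∈ ℤ_13 : v_13(x) = 0}. Here v_13(28/8957) = v_13(num) − v_13(den) = -2; compare against these criteria.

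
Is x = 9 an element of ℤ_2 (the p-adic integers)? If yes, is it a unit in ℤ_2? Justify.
x ∈ ℤ_2^× (unit); v_2(x) = 0

ℤ_2 = {x ∈ ℚ_2 : v_2(x) ≥ 0} and ℤ_2^× = {x ∈ ℤ_2 : v_2(x) = 0}. Here v_2(9) = v_2(num) − v_2(den) = 0; compare against these criteria.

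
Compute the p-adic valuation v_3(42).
v_3(42) = 1

v_3(n) is the largest exponent k such that 3^k divides n. Factor out: 42 = 3^1 · 14. (Sign doesn't affect v_p.) So v_3(42) = 1.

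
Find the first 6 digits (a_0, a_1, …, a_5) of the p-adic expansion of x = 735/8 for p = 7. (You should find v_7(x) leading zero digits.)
(a_0, …, a_5) = (0, 0, 1, 1, 6, 0)

v_7(735/8) = 2, so a_0 = ... = a_1 = 0. Factor out: x = 7^2 · u with u = 15/8 a unit in ℤ_7. Expand u iteratively via a_{v+i} = u_i mod 7, u_{i+1} = (u_i − a_{v+i})/7:
  u_0 = 15/8;  a_2 = 1;  u_1 = (u_0 − 1)/7 = 1/8
  u_1 = 1/8;  a_3 = 1;  u_2 = (u_1 − 1)/7 = -1/8
  u_2 = -1/8;  a_4 = 6;  u_3 = (u_2 − 6)/7 = -7/8
  u_3 = -7/8;  a_5 = 0;  u_4 = (u_3 − 0)/7 = -1/8
Digits: (0, 0, 1, 1, 6, 0).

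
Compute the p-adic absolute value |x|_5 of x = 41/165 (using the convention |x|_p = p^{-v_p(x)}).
|41/165|_5 = 5

Step 1 — compute v_5(x) by factoring powers of 5 out of the numerator and denominator: v_5(41/165) = -1. Step 2 — apply |x|_p = p^{-v_p(x)} = 5^{1} = 5.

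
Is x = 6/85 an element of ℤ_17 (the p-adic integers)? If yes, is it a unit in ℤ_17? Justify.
x ∉ ℤ_17 (v_17(x) = -1 < 0)

ℤ_17 = {x ∈ ℚ_17 : v_17(x) ≥ 0} and ℤ_17^× = {x ∈ ℤ_17 : v_17(x) = 0}. Here v_17(6/85) = v_17(num) − v_17(den) = -1; compare against these criteria.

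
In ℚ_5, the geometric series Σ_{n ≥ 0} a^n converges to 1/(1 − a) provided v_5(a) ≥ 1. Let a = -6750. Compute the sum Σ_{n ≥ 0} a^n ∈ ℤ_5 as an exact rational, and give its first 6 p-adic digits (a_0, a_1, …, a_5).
Σ a^n = 1/(1 − a) = 1/6751;  first 6 digits = (1, 0, 0, 1, 4, 2)

v_5(a) = 3 ≥ 1, so the series converges in ℤ_5 to 1/(1 − a) = 1/(1 − (-6750)) = 1/6751. Expand this rational in ℤ_5: compute digits iteratively via d_i = x_i mod 5, x_{i+1} = (x_i − d_i)/5. The first 6 digits are (1, 0, 0, 1, 4, 2).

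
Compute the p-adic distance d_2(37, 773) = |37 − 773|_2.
d_2(37, 773) = 1/32

Step 1 — x − y = 37 − 773 = -736. Step 2 — v_2(-736) = 5 (factor: -736 = −(2^5 · 23); the sign does not affect v_p). Step 3 — |x − y|_2 = 2^{-5} = 1/32.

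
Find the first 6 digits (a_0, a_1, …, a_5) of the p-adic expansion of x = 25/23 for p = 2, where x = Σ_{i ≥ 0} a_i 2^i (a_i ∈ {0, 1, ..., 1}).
(a_0, …, a_5) = (1, 1, 1, 1, 0, 0)

v_2(25/23) = 0 (numerator and denominator both coprime to 2), so x ∈ ℤ_2^×. Compute digits iteratively via a_i = x_i mod 2, x_{i+1} = (x_i − a_i)/2, with x_0 = x:
  x_0 = 25/23;  a_0 = 1;  x_1 = (x_0 − 1)/2 = 1/23
  x_1 = 1/23;  a_1 = 1;  x_2 = (x_1 − 1)/2 = -11/23
  x_2 = -11/23;  a_2 = 1;  x_3 = (x_2 − 1)/2 = -17/23
  x_3 = -17/23;  a_3 = 1;  x_4 = (x_3 − 1)/2 = -20/23
  x_4 = -20/23;  a_4 = 0;  x_5 = (x_4 − 0)/2 = -10/23
  x_5 = -10/23;  a_5 = 0;  x_6 = (x_5 − 0)/2 = -5/23
Digits: (1, 1, 1, 1, 0, 0).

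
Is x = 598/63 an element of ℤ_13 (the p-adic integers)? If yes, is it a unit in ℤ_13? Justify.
x ∈ ℤ_13 but not a unit; v_13(x) = 1 > 0

ℤ_13 = {x ∈ ℚ_13 : v_13(x) ≥ 0} and ℤ_13^× = {x ∈ ℤ_13 : v_13(x) = 0}. Here v_13(598/63) = v_13(num) − v_13(den) = 1; compare against these criteria.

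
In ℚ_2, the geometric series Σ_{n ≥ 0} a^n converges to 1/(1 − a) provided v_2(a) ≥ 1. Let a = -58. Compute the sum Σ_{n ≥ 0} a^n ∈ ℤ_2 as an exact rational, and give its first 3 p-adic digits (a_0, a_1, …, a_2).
Σ a^n = 1/(1 − a) = 1/59;  first 3 digits = (1, 1, 0)

v_2(a) = 1 ≥ 1, so the series converges in ℤ_2 to 1/(1 − a) = 1/(1 − (-58)) = 1/59. Expand this rational in ℤ_2: compute digits iteratively via d_i = x_i mod 2, x_{i+1} = (x_i − d_i)/2. The first 3 digits are (1, 1, 0).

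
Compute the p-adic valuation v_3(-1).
v_3(-1) = 0

v_3(n) is the largest exponent k such that 3^k divides n. Factor out: -1 = -3^0 · 1. (Sign doesn't affect v_p.) So v_3(-1) = 0.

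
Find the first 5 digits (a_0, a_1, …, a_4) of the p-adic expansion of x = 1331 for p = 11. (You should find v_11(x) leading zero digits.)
(a_0, …, a_4) = (0, 0, 0, 1, 0)

v_11(1331) = 3, so a_0 = ... = a_2 = 0. Factor out: x = 11^3 · u with u = 1 a unit in ℤ_11. Expand u iteratively via a_{v+i} = u_i mod 11, u_{i+1} = (u_i − a_{v+i})/11:
  u_0 = 1;  a_3 = 1;  u_1 = (u_0 − 1)/11 = 0
  u_1 = 0;  a_4 = 0;  u_2 = (u_1 − 0)/11 = 0
Digits: (0, 0, 0, 1, 0).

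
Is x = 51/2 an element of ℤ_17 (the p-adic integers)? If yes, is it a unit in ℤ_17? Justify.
x ∈ ℤ_17 but not a unit; v_17(x) = 1 > 0

ℤ_17 = {x ∈ ℚ_17 : v_17(x) ≥ 0} and ℤ_17^× = {x ∈ ℤ_17 : v_17(x) = 0}. Here v_17(51/2) = v_17(num) − v_17(den) = 1; compare against these criteria.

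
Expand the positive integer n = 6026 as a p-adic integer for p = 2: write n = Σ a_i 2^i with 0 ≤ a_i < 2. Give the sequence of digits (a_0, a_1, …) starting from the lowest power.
(a_0, a_1, …) = (0, 1, 0, 1, 0, 0, 0, 1, 1, 1, 1, 0, 1)

Repeated division by 2 gives the digits low-to-high: 6026 = 1·2^1 + 1·2^3 + 1·2^7 + 1·2^8 + 1·2^9 + 1·2^10 + 1·2^12. Digit sequence: (0, 1, 0, 1, 0, 0, 0, 1, 1, 1, 1, 0, 1).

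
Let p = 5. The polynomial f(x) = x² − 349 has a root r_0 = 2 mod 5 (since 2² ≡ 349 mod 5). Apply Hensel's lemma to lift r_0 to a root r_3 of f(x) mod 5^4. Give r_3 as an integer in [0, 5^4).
r_3 = 207 (mod 625)

Hensel's recurrence: r_{i+1} = r_i − f(r_i)·(f′(r_i))^{-1} mod 5^{i+2}, with f′(x) = 2x. Iterate:
  r_0 = 2 (mod 5)
  r_1 = 7 (mod 25)
  r_2 = 82 (mod 125)
  r_3 = 207 (mod 625)
Final: r_3 = 207, and one checks f(r_3) ≡ 0 mod 5^4.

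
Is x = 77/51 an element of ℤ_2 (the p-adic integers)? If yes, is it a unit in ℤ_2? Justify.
x ∈ ℤ_2^× (unit); v_2(x) = 0

ℤ_2 = {x ∈ ℚ_2 : v_2(x) ≥ 0} and ℤ_2^× = {x ∈ ℤ_2 : v_2(x) = 0}. Here v_2(77/51) = v_2(num) − v_2(den) = 0; compare against these criteria.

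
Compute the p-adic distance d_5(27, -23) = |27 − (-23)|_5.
d_5(27, -23) = 1/25

Step 1 — x − y = 27 − (-23) = 50. Step 2 — v_5(50) = 2 (factor: 50 = (5^2 · 2); the sign does not affect v_p). Step 3 — |x − y|_5 = 5^{-2} = 1/25.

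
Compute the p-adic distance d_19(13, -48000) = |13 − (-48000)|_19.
d_19(13, -48000) = 1/6859

Step 1 — x − y = 13 − (-48000) = 48013. Step 2 — v_19(48013) = 3 (factor: 48013 = (19^3 · 7); the sign does not affect v_p). Step 3 — |x − y|_19 = 19^{-3} = 1/6859.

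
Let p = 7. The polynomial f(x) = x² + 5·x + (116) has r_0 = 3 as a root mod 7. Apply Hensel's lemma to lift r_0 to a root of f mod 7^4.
r_3 = 66 (mod 2401)

Hensel: r_{i+1} = r_i − f(r_i)·(f′(r_i))^{-1} mod 7^{i+2}, f′(x) = 2x + 5. Iterate:
  r_0 = 3 (mod 7)
  r_1 = 17 (mod 49)
  r_2 = 66 (mod 343)
  r_3 = 66 (mod 2401)
Final: r = 66 satisfies f(r) ≡ 0 mod 7^4.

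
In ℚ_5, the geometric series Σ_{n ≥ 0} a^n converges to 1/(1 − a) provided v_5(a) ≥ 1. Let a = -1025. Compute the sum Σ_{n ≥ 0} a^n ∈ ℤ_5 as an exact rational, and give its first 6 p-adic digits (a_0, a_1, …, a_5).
Σ a^n = 1/(1 − a) = 1/1026;  first 6 digits = (1, 0, 4, 1, 4, 0)

v_5(a) = 2 ≥ 1, so the series converges in ℤ_5 to 1/(1 − a) = 1/(1 − (-1025)) = 1/1026. Expand this rational in ℤ_5: compute digits iteratively via d_i = x_i mod 5, x_{i+1} = (x_i − d_i)/5. The first 6 digits are (1, 0, 4, 1, 4, 0).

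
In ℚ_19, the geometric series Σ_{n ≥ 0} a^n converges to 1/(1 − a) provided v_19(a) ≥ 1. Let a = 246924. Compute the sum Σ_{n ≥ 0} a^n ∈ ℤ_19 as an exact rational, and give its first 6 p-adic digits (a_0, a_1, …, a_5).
Σ a^n = 1/(1 − a) = -1/246923;  first 6 digits = (1, 0, 0, 17, 1, 0)

v_19(a) = 3 ≥ 1, so the series converges in ℤ_19 to 1/(1 − a) = 1/(1 − 246924) = -1/246923. Expand this rational in ℤ_19: compute digits iteratively via d_i = x_i mod 19, x_{i+1} = (x_i − d_i)/19. The first 6 digits are (1, 0, 0, 17, 1, 0).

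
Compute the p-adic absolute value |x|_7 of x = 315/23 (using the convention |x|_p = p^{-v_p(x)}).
|315/23|_7 = 1/7

Step 1 — compute v_7(x) by factoring powers of 7 out of the numerator and denominator: v_7(315/23) = 1. Step 2 — apply |x|_p = p^{-v_p(x)} = 7^{-1} = 1/7.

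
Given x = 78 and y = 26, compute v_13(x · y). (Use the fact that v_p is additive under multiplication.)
v_13(2028) = 2

v_p(x) = 1 (factor: 78 = 13^1 · 6); v_p(y) = 1 (factor: 26 = 13^1 · 2). Additivity: v_p(xy) = v_p(x) + v_p(y) = 1 + 1 = 2. (Direct check: xy = 2028 = 13^2 · (12).)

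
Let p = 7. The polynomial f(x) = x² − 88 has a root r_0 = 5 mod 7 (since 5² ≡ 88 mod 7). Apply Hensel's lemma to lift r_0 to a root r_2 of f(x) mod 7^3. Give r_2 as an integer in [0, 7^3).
r_2 = 173 (mod 343)

Hensel's recurrence: r_{i+1} = r_i − f(r_i)·(f′(r_i))^{-1} mod 7^{i+2}, with f′(x) = 2x. Iterate:
  r_0 = 5 (mod 7)
  r_1 = 26 (mod 49)
  r_2 = 173 (mod 343)
Final: r_2 = 173, and one checks f(r_2) ≡ 0 mod 7^3.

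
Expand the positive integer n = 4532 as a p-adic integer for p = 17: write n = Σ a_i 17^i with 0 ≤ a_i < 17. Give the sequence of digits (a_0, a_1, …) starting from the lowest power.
(a_0, a_1, …) = (10, 11, 15)

Repeated division by 17 gives the digits low-to-high: 4532 = 10 + 11·17^1 + 15·17^2. Digit sequence: (10, 11, 15).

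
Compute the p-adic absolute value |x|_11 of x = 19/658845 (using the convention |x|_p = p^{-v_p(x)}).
|19/658845|_11 = 14641

Step 1 — compute v_11(x) by factoring powers of 11 out of the numerator and denominator: v_11(19/658845) = -4. Step 2 — apply |x|_p = p^{-v_p(x)} = 11^{4} = 14641.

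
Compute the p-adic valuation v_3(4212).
v_3(4212) = 4

v_3(n) is the largest exponent k such that 3^k divides n. Factor out: 4212 = 3^4 · 52. (Sign doesn't affect v_p.) So v_3(4212) = 4.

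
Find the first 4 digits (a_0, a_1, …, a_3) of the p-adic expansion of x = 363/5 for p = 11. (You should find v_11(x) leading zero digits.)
(a_0, …, a_3) = (0, 0, 5, 4)

v_11(363/5) = 2, so a_0 = ... = a_1 = 0. Factor out: x = 11^2 · u with u = 3/5 a unit in ℤ_11. Expand u iteratively via a_{v+i} = u_i mod 11, u_{i+1} = (u_i − a_{v+i})/11:
  u_0 = 3/5;  a_2 = 5;  u_1 = (u_0 − 5)/11 = -2/5
  u_1 = -2/5;  a_3 = 4;  u_2 = (u_1 − 4)/11 = -2/5
Digits: (0, 0, 5, 4).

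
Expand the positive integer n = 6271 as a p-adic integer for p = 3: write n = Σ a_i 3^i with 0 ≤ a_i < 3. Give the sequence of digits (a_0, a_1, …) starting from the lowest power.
(a_0, a_1, …) = (1, 2, 0, 1, 2, 1, 2, 2)

Repeated division by 3 gives the digits low-to-high: 6271 = 1 + 2·3^1 + 1·3^3 + 2·3^4 + 1·3^5 + 2·3^6 + 2·3^7. Digit sequence: (1, 2, 0, 1, 2, 1, 2, 2).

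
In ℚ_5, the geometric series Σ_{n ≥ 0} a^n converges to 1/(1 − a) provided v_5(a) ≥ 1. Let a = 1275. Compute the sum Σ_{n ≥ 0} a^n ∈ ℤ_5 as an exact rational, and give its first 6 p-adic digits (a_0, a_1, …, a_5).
Σ a^n = 1/(1 − a) = -1/1274;  first 6 digits = (1, 0, 1, 0, 3, 0)

v_5(a) = 2 ≥ 1, so the series converges in ℤ_5 to 1/(1 − a) = 1/(1 − 1275) = -1/1274. Expand this rational in ℤ_5: compute digits iteratively via d_i = x_i mod 5, x_{i+1} = (x_i − d_i)/5. The first 6 digits are (1, 0, 1, 0, 3, 0).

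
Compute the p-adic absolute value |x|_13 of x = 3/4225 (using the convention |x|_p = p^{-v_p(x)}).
|3/4225|_13 = 169

Step 1 — compute v_13(x) by factoring powers of 13 out of the numerator and denominator: v_13(3/4225) = -2. Step 2 — apply |x|_p = p^{-v_p(x)} = 13^{2} = 169.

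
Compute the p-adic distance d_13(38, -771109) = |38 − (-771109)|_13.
d_13(38, -771109) = 1/28561

Step 1 — x − y = 38 − (-771109) = 771147. Step 2 — v_13(771147) = 4 (factor: 771147 = (13^4 · 27); the sign does not affect v_p). Step 3 — |x − y|_13 = 13^{-4} = 1/28561.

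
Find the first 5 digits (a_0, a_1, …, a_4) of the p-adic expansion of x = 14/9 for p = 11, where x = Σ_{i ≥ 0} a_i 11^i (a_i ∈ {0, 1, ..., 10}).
(a_0, …, a_4) = (4, 1, 6, 8, 9)

v_11(14/9) = 0 (numerator and denominator both coprime to 11), so x ∈ ℤ_11^×. Compute digits iteratively via a_i = x_i mod 11, x_{i+1} = (x_i − a_i)/11, with x_0 = x:
  x_0 = 14/9;  a_0 = 4;  x_1 = (x_0 − 4)/11 = -2/9
  x_1 = -2/9;  a_1 = 1;  x_2 = (x_1 − 1)/11 = -1/9
  x_2 = -1/9;  a_2 = 6;  x_3 = (x_2 − 6)/11 = -5/9
  x_3 = -5/9;  a_3 = 8;  x_4 = (x_3 − 8)/11 = -7/9
  x_4 = -7/9;  a_4 = 9;  x_5 = (x_4 − 9)/11 = -8/9
Digits: (4, 1, 6, 8, 9).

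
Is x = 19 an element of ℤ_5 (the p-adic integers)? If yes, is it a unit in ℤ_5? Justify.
x ∈ ℤ_5^× (unit); v_5(x) = 0

ℤ_5 = {x ∈ ℚ_5 : v_5(x) ≥ 0} and ℤ_5^× = {x ∈ ℤ_5 : v_5(x) = 0}. Here v_5(19) = v_5(num) − v_5(den) = 0; compare against these criteria.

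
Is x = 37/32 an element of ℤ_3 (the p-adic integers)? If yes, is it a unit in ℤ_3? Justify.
x ∈ ℤ_3^× (unit); v_3(x) = 0

ℤ_3 = {x ∈ ℚ_3 : v_3(x) ≥ 0} and ℤ_3^× = {x ∈ ℤ_3 : v_3(x) = 0}. Here v_3(37/32) = v_3(num) − v_3(den) = 0; compare against these criteria.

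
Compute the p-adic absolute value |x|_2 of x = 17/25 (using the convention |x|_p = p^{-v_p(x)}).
|17/25|_2 = 1

Step 1 — compute v_2(x) by factoring powers of 2 out of the numerator and denominator: v_2(17/25) = 0. Step 2 — apply |x|_p = p^{-v_p(x)} = 2^{0} = 1.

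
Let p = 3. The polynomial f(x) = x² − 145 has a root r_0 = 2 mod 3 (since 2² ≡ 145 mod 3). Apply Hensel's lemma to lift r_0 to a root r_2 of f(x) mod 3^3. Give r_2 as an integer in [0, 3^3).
r_2 = 8 (mod 27)

Hensel's recurrence: r_{i+1} = r_i − f(r_i)·(f′(r_i))^{-1} mod 3^{i+2}, with f′(x) = 2x. Iterate:
  r_0 = 2 (mod 3)
  r_1 = 8 (mod 9)
  r_2 = 8 (mod 27)
Final: r_2 = 8, and one checks f(r_2) ≡ 0 mod 3^3.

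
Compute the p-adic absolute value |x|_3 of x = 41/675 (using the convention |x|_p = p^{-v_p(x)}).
|41/675|_3 = 27

Step 1 — compute v_3(x) by factoring powers of 3 out of the numerator and denominator: v_3(41/675) = -3. Step 2 — apply |x|_p = p^{-v_p(x)} = 3^{3} = 27.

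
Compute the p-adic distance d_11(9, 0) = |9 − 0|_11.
d_11(9, 0) = 1

Step 1 — x − y = 9 − 0 = 9. Step 2 — v_11(9) = 0 (factor: 9 = (11^0 · 9); the sign does not affect v_p). Step 3 — |x − y|_11 = 11^{0} = 1.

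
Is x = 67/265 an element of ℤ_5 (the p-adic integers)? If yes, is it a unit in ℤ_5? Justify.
x ∉ ℤ_5 (v_5(x) = -1 < 0)

ℤ_5 = {x ∈ ℚ_5 : v_5(x) ≥ 0} and ℤ_5^× = {x ∈ ℤ_5 : v_5(x) = 0}. Here v_5(67/265) = v_5(num) − v_5(den) = -1; compare against these criteria.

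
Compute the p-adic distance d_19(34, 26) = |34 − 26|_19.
d_19(34, 26) = 1

Step 1 — x − y = 34 − 26 = 8. Step 2 — v_19(8) = 0 (factor: 8 = (19^0 · 8); the sign does not affect v_p). Step 3 — |x − y|_19 = 19^{0} = 1.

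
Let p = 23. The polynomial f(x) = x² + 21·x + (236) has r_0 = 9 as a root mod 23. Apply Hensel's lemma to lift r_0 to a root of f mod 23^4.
r_3 = 30461 (mod 279841)

Hensel: r_{i+1} = r_i − f(r_i)·(f′(r_i))^{-1} mod 23^{i+2}, f′(x) = 2x + 21. Iterate:
  r_0 = 9 (mod 23)
  r_1 = 308 (mod 529)
  r_2 = 6127 (mod 12167)
  r_3 = 30461 (mod 279841)
Final: r = 30461 satisfies f(r) ≡ 0 mod 23^4.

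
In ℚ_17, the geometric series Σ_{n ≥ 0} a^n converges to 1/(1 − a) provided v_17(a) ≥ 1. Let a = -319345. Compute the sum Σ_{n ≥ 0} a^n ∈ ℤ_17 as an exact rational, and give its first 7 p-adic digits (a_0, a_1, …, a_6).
Σ a^n = 1/(1 − a) = 1/319346;  first 7 digits = (1, 0, 0, 3, 13, 16, 8)

v_17(a) = 3 ≥ 1, so the series converges in ℤ_17 to 1/(1 − a) = 1/(1 − (-319345)) = 1/319346. Expand this rational in ℤ_17: compute digits iteratively via d_i = x_i mod 17, x_{i+1} = (x_i − d_i)/17. The first 7 digits are (1, 0, 0, 3, 13, 16, 8).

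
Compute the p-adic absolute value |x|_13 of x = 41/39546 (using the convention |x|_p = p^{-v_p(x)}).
|41/39546|_13 = 2197

Step 1 — compute v_13(x) by factoring powers of 13 out of the numerator and denominator: v_13(41/39546) = -3. Step 2 — apply |x|_p = p^{-v_p(x)} = 13^{3} = 2197.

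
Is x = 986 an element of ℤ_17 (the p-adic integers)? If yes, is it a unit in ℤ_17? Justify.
x ∈ ℤ_17 but not a unit; v_17(x) = 1 > 0

ℤ_17 = {x ∈ ℚ_17 : v_17(x) ≥ 0} and ℤ_17^× = {x ∈ ℤ_17 : v_17(x) = 0}. Here v_17(986) = v_17(num) − v_17(den) = 1; compare against these criteria.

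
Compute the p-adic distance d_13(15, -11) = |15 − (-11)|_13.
d_13(15, -11) = 1/13

Step 1 — x − y = 15 − (-11) = 26. Step 2 — v_13(26) = 1 (factor: 26 = (13^1 · 2); the sign does not affect v_p). Step 3 — |x − y|_13 = 13^{-1} = 1/13.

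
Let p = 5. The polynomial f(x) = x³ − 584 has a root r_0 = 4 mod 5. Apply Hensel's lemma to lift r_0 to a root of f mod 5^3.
r_2 = 94 (mod 125)

Hensel: r_{i+1} = r_i − f(r_i)/f′(r_i) mod 5^{i+2}, where f′(x) = 3x². Iterate:
  r_0 = 4 (mod 5)
  r_1 = 19 (mod 25)
  r_2 = 94 (mod 125)
Final: r = 94 with f(r) ≡ 0 mod 5^3.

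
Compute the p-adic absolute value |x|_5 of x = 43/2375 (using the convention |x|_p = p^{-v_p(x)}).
|43/2375|_5 = 125

Step 1 — compute v_5(x) by factoring powers of 5 out of the numerator and denominator: v_5(43/2375) = -3. Step 2 — apply |x|_p = p^{-v_p(x)} = 5^{3} = 125.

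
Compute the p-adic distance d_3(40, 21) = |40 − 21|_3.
d_3(40, 21) = 1

Step 1 — x − y = 40 − 21 = 19. Step 2 — v_3(19) = 0 (factor: 19 = (3^0 · 19); the sign does not affect v_p). Step 3 — |x − y|_3 = 3^{0} = 1.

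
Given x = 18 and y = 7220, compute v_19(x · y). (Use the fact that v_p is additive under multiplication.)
v_19(129960) = 2

v_p(x) = 0 (factor: 18 = 19^0 · 18); v_p(y) = 2 (factor: 7220 = 19^2 · 20). Additivity: v_p(xy) = v_p(x) + v_p(y) = 0 + 2 = 2. (Direct check: xy = 129960 = 19^2 · (360).)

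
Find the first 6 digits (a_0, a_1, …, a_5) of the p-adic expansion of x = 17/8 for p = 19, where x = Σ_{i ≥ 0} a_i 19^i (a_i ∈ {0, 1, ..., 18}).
(a_0, …, a_5) = (14, 16, 11, 16, 11, 16)

v_19(17/8) = 0 (numerator and denominator both coprime to 19), so x ∈ ℤ_19^×. Compute digits iteratively via a_i = x_i mod 19, x_{i+1} = (x_i − a_i)/19, with x_0 = x:
  x_0 = 17/8;  a_0 = 14;  x_1 = (x_0 − 14)/19 = -5/8
  x_1 = -5/8;  a_1 = 16;  x_2 = (x_1 − 16)/19 = -7/8
  x_2 = -7/8;  a_2 = 11;  x_3 = (x_2 − 11)/19 = -5/8
  x_3 = -5/8;  a_3 = 16;  x_4 = (x_3 − 16)/19 = -7/8
  x_4 = -7/8;  a_4 = 11;  x_5 = (x_4 − 11)/19 = -5/8
  x_5 = -5/8;  a_5 = 16;  x_6 = (x_5 − 16)/19 = -7/8
Digits: (14, 16, 11, 16, 11, 16).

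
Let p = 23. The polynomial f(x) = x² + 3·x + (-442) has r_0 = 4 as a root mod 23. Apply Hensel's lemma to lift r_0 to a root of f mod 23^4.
r_3 = 49431 (mod 279841)

Hensel: r_{i+1} = r_i − f(r_i)·(f′(r_i))^{-1} mod 23^{i+2}, f′(x) = 2x + 3. Iterate:
  r_0 = 4 (mod 23)
  r_1 = 234 (mod 529)
  r_2 = 763 (mod 12167)
  r_3 = 49431 (mod 279841)
Final: r = 49431 satisfies f(r) ≡ 0 mod 23^4.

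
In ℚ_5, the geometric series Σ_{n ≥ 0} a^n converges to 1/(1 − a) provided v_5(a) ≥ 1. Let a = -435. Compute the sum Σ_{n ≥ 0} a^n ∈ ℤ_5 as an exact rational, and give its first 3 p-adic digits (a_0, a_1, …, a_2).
Σ a^n = 1/(1 − a) = 1/436;  first 3 digits = (1, 3, 1)

v_5(a) = 1 ≥ 1, so the series converges in ℤ_5 to 1/(1 − a) = 1/(1 − (-435)) = 1/436. Expand this rational in ℤ_5: compute digits iteratively via d_i = x_i mod 5, x_{i+1} = (x_i − d_i)/5. The first 3 digits are (1, 3, 1).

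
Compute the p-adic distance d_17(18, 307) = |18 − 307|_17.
d_17(18, 307) = 1/289

Step 1 — x − y = 18 − 307 = -289. Step 2 — v_17(-289) = 2 (factor: -289 = −(17^2 · 1); the sign does not affect v_p). Step 3 — |x − y|_17 = 17^{-2} = 1/289.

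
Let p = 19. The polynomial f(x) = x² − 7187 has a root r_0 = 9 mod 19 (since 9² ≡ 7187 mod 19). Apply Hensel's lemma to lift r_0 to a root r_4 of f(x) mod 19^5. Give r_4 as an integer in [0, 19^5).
r_4 = 2360702 (mod 2476099)

Hensel's recurrence: r_{i+1} = r_i − f(r_i)·(f′(r_i))^{-1} mod 19^{i+2}, with f′(x) = 2x. Iterate:
  r_0 = 9 (mod 19)
  r_1 = 123 (mod 361)
  r_2 = 1206 (mod 6859)
  r_3 = 14924 (mod 130321)
  r_4 = 2360702 (mod 2476099)
Final: r_4 = 2360702, and one checks f(r_4) ≡ 0 mod 19^5.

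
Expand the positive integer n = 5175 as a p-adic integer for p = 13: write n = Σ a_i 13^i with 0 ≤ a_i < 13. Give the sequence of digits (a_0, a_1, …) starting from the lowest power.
(a_0, a_1, …) = (1, 8, 4, 2)

Repeated division by 13 gives the digits low-to-high: 5175 = 1 + 8·13^1 + 4·13^2 + 2·13^3. Digit sequence: (1, 8, 4, 2).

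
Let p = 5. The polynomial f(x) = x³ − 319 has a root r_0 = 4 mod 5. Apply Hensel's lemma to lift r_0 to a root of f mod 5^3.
r_2 = 39 (mod 125)

Hensel: r_{i+1} = r_i − f(r_i)/f′(r_i) mod 5^{i+2}, where f′(x) = 3x². Iterate:
  r_0 = 4 (mod 5)
  r_1 = 14 (mod 25)
  r_2 = 39 (mod 125)
Final: r = 39 with f(r) ≡ 0 mod 5^3.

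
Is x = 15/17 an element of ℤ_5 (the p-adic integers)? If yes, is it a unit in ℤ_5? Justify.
x ∈ ℤ_5 but not a unit; v_5(x) = 1 > 0

ℤ_5 = {x ∈ ℚ_5 : v_5(x) ≥ 0} and ℤ_5^× = {x ∈ ℤ_5 : v_5(x) = 0}. Here v_5(15/17) = v_5(num) − v_5(den) = 1; compare against these criteria.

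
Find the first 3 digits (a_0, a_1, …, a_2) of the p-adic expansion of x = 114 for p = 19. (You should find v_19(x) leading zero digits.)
(a_0, …, a_2) = (0, 6, 0)

v_19(114) = 1, so a_0 = ... = a_0 = 0. Factor out: x = 19^1 · u with u = 6 a unit in ℤ_19. Expand u iteratively via a_{v+i} = u_i mod 19, u_{i+1} = (u_i − a_{v+i})/19:
  u_0 = 6;  a_1 = 6;  u_1 = (u_0 − 6)/19 = 0
  u_1 = 0;  a_2 = 0;  u_2 = (u_1 − 0)/19 = 0
Digits: (0, 6, 0).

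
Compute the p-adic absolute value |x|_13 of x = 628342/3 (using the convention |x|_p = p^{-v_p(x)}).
|628342/3|_13 = 1/28561

Step 1 — compute v_13(x) by factoring powers of 13 out of the numerator and denominator: v_13(628342/3) = 4. Step 2 — apply |x|_p = p^{-v_p(x)} = 13^{-4} = 1/28561.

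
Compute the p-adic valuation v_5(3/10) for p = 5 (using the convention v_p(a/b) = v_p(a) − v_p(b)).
v_5(3/10) = -1

Factor powers of 5 from the numerator and denominator of the reduced fraction: 3 = 5^0 · 3 and 10 = 5^1 · 2. Apply v_p(a/b) = v_p(a) − v_p(b): v_5(3/10) = 0 − 1 = -1.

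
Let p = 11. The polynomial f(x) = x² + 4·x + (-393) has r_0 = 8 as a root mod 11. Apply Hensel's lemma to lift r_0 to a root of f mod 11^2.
r_1 = 41 (mod 121)

Hensel: r_{i+1} = r_i − f(r_i)·(f′(r_i))^{-1} mod 11^{i+2}, f′(x) = 2x + 4. Iterate:
  r_0 = 8 (mod 11)
  r_1 = 41 (mod 121)
Final: r = 41 satisfies f(r) ≡ 0 mod 11^2.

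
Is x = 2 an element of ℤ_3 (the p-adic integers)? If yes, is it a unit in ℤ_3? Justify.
x ∈ ℤ_3^× (unit); v_3(x) = 0

ℤ_3 = {x ∈ ℚ_3 : v_3(x) ≥ 0} and ℤ_3^× = {x ∈ ℤ_3 : v_3(x) = 0}. Here v_3(2) = v_3(num) − v_3(den) = 0; compare against these criteria.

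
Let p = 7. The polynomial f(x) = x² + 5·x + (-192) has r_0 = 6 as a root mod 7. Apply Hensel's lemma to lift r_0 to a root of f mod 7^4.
r_3 = 1665 (mod 2401)

Hensel: r_{i+1} = r_i − f(r_i)·(f′(r_i))^{-1} mod 7^{i+2}, f′(x) = 2x + 5. Iterate:
  r_0 = 6 (mod 7)
  r_1 = 48 (mod 49)
  r_2 = 293 (mod 343)
  r_3 = 1665 (mod 2401)
Final: r = 1665 satisfies f(r) ≡ 0 mod 7^4.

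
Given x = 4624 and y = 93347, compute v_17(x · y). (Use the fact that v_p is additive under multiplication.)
v_17(431636528) = 5

v_p(x) = 2 (factor: 4624 = 17^2 · 16); v_p(y) = 3 (factor: 93347 = 17^3 · 19). Additivity: v_p(xy) = v_p(x) + v_p(y) = 2 + 3 = 5. (Direct check: xy = 431636528 = 17^5 · (304).)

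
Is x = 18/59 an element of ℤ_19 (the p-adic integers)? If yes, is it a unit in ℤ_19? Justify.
x ∈ ℤ_19^× (unit); v_19(x) = 0

ℤ_19 = {x ∈ ℚ_19 : v_19(x) ≥ 0} and ℤ_19^× = {x ∈ ℤ_19 : v_19(x) = 0}. Here v_19(18/59) = v_19(num) − v_19(den) = 0; compare against these criteria.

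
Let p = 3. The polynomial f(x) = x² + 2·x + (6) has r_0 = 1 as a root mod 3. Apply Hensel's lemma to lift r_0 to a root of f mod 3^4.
r_3 = 19 (mod 81)

Hensel: r_{i+1} = r_i − f(r_i)·(f′(r_i))^{-1} mod 3^{i+2}, f′(x) = 2x + 2. Iterate:
  r_0 = 1 (mod 3)
  r_1 = 1 (mod 9)
  r_2 = 19 (mod 27)
  r_3 = 19 (mod 81)
Final: r = 19 satisfies f(r) ≡ 0 mod 3^4.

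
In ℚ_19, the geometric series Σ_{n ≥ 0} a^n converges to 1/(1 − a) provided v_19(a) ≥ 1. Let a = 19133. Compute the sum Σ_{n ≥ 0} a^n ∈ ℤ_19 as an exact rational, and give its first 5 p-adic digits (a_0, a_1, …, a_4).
Σ a^n = 1/(1 − a) = -1/19132;  first 5 digits = (1, 0, 15, 2, 16)

v_19(a) = 2 ≥ 1, so the series converges in ℤ_19 to 1/(1 − a) = 1/(1 − 19133) = -1/19132. Expand this rational in ℤ_19: compute digits iteratively via d_i = x_i mod 19, x_{i+1} = (x_i − d_i)/19. The first 5 digits are (1, 0, 15, 2, 16).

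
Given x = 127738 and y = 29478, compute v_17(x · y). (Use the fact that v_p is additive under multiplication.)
v_17(3765460764) = 6

v_p(x) = 3 (factor: 127738 = 17^3 · 26); v_p(y) = 3 (factor: 29478 = 17^3 · 6). Additivity: v_p(xy) = v_p(x) + v_p(y) = 3 + 3 = 6. (Direct check: xy = 3765460764 = 17^6 · (156).)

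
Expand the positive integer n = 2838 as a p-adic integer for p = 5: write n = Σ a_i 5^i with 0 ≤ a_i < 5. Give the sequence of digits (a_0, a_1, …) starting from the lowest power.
(a_0, a_1, …) = (3, 2, 3, 2, 4)

Repeated division by 5 gives the digits low-to-high: 2838 = 3 + 2·5^1 + 3·5^2 + 2·5^3 + 4·5^4. Digit sequence: (3, 2, 3, 2, 4).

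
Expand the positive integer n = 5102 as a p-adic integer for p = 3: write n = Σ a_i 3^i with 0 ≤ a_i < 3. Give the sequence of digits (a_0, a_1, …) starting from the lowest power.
(a_0, a_1, …) = (2, 2, 2, 2, 2, 2, 0, 2)

Repeated division by 3 gives the digits low-to-high: 5102 = 2 + 2·3^1 + 2·3^2 + 2·3^3 + 2·3^4 + 2·3^5 + 2·3^7. Digit sequence: (2, 2, 2, 2, 2, 2, 0, 2).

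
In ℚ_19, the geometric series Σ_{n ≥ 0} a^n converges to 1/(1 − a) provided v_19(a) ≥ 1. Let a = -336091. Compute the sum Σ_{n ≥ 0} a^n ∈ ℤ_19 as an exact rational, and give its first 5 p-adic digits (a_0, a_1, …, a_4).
Σ a^n = 1/(1 − a) = 1/336092;  first 5 digits = (1, 0, 0, 8, 16)

v_19(a) = 3 ≥ 1, so the series converges in ℤ_19 to 1/(1 − a) = 1/(1 − (-336091)) = 1/336092. Expand this rational in ℤ_19: compute digits iteratively via d_i = x_i mod 19, x_{i+1} = (x_i − d_i)/19. The first 5 digits are (1, 0, 0, 8, 16).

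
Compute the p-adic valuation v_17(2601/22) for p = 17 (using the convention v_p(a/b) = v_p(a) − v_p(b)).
v_17(2601/22) = 2

Factor powers of 17 from the numerator and denominator of the reduced fraction: 2601 = 17^2 · 9 and 22 = 17^0 · 22. Apply v_p(a/b) = v_p(a) − v_p(b): v_17(2601/22) = 2 − 0 = 2.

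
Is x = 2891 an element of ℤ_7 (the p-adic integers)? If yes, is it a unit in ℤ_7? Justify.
x ∈ ℤ_7 but not a unit; v_7(x) = 2 > 0

ℤ_7 = {x ∈ ℚ_7 : v_7(x) ≥ 0} and ℤ_7^× = {x ∈ ℤ_7 : v_7(x) = 0}. Here v_7(2891) = v_7(num) − v_7(den) = 2; compare against these criteria.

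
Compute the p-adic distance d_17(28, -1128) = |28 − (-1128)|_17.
d_17(28, -1128) = 1/289

Step 1 — x − y = 28 − (-1128) = 1156. Step 2 — v_17(1156) = 2 (factor: 1156 = (17^2 · 4); the sign does not affect v_p). Step 3 — |x − y|_17 = 17^{-2} = 1/289.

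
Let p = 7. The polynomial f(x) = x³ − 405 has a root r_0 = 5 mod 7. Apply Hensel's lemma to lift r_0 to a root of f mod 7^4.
r_3 = 159 (mod 2401)

Hensel: r_{i+1} = r_i − f(r_i)/f′(r_i) mod 7^{i+2}, where f′(x) = 3x². Iterate:
  r_0 = 5 (mod 7)
  r_1 = 12 (mod 49)
  r_2 = 159 (mod 343)
  r_3 = 159 (mod 2401)
Final: r = 159 with f(r) ≡ 0 mod 7^4.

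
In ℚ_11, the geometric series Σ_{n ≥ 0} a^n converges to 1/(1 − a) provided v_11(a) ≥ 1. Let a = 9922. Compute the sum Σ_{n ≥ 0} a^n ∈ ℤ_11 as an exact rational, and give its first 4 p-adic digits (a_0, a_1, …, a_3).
Σ a^n = 1/(1 − a) = -1/9921;  first 4 digits = (1, 0, 5, 7)

v_11(a) = 2 ≥ 1, so the series converges in ℤ_11 to 1/(1 − a) = 1/(1 − 9922) = -1/9921. Expand this rational in ℤ_11: compute digits iteratively via d_i = x_i mod 11, x_{i+1} = (x_i − d_i)/11. The first 4 digits are (1, 0, 5, 7).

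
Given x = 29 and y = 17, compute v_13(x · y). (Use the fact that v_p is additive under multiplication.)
v_13(493) = 0

v_p(x) = 0 (factor: 29 = 13^0 · 29); v_p(y) = 0 (factor: 17 = 13^0 · 17). Additivity: v_p(xy) = v_p(x) + v_p(y) = 0 + 0 = 0. (Direct check: xy = 493 = 13^0 · (493).)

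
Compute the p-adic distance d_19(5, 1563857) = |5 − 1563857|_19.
d_19(5, 1563857) = 1/130321

Step 1 — x − y = 5 − 1563857 = -1563852. Step 2 — v_19(-1563852) = 4 (factor: -1563852 = −(19^4 · 12); the sign does not affect v_p). Step 3 — |x − y|_19 = 19^{-4} = 1/130321.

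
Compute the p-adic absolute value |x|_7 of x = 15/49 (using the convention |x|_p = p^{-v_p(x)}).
|15/49|_7 = 49

Step 1 — compute v_7(x) by factoring powers of 7 out of the numerator and denominator: v_7(15/49) = -2. Step 2 — apply |x|_p = p^{-v_p(x)} = 7^{2} = 49.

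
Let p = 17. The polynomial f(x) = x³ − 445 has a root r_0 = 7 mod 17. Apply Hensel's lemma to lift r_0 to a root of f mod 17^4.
r_3 = 15307 (mod 83521)

Hensel: r_{i+1} = r_i − f(r_i)/f′(r_i) mod 17^{i+2}, where f′(x) = 3x². Iterate:
  r_0 = 7 (mod 17)
  r_1 = 279 (mod 289)
  r_2 = 568 (mod 4913)
  r_3 = 15307 (mod 83521)
Final: r = 15307 with f(r) ≡ 0 mod 17^4.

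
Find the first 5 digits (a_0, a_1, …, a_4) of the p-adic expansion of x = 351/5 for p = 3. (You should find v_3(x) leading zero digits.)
(a_0, …, a_4) = (0, 0, 0, 2, 2)

v_3(351/5) = 3, so a_0 = ... = a_2 = 0. Factor out: x = 3^3 · u with u = 13/5 a unit in ℤ_3. Expand u iteratively via a_{v+i} = u_i mod 3, u_{i+1} = (u_i − a_{v+i})/3:
  u_0 = 13/5;  a_3 = 2;  u_1 = (u_0 − 2)/3 = 1/5
  u_1 = 1/5;  a_4 = 2;  u_2 = (u_1 − 2)/3 = -3/5
Digits: (0, 0, 0, 2, 2).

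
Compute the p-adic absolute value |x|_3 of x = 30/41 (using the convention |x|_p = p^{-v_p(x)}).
|30/41|_3 = 1/3

Step 1 — compute v_3(x) by factoring powers of 3 out of the numerator and denominator: v_3(30/41) = 1. Step 2 — apply |x|_p = p^{-v_p(x)} = 3^{-1} = 1/3.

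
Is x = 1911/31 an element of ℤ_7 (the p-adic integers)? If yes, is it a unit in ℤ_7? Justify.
x ∈ ℤ_7 but not a unit; v_7(x) = 2 > 0

ℤ_7 = {x ∈ ℚ_7 : v_7(x) ≥ 0} and ℤ_7^× = {x ∈ ℤ_7 : v_7(x) = 0}. Here v_7(1911/31) = v_7(num) − v_7(den) = 2; compare against these criteria.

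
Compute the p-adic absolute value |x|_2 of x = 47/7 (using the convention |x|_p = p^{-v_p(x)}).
|47/7|_2 = 1

Step 1 — compute v_2(x) by factoring powers of 2 out of the numerator and denominator: v_2(47/7) = 0. Step 2 — apply |x|_p = p^{-v_p(x)} = 2^{0} = 1.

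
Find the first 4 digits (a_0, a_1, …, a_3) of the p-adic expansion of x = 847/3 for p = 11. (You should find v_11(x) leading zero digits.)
(a_0, …, a_3) = (0, 0, 6, 7)

v_11(847/3) = 2, so a_0 = ... = a_1 = 0. Factor out: x = 11^2 · u with u = 7/3 a unit in ℤ_11. Expand u iteratively via a_{v+i} = u_i mod 11, u_{i+1} = (u_i − a_{v+i})/11:
  u_0 = 7/3;  a_2 = 6;  u_1 = (u_0 − 6)/11 = -1/3
  u_1 = -1/3;  a_3 = 7;  u_2 = (u_1 − 7)/11 = -2/3
Digits: (0, 0, 6, 7).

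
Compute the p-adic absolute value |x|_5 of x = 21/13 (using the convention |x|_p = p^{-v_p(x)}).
|21/13|_5 = 1

Step 1 — compute v_5(x) by factoring powers of 5 out of the numerator and denominator: v_5(21/13) = 0. Step 2 — apply |x|_p = p^{-v_p(x)} = 5^{0} = 1.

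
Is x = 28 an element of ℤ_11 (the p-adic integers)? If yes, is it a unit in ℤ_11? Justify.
x ∈ ℤ_11^× (unit); v_11(x) = 0

ℤ_11 = {x ∈ ℚ_11 : v_11(x) ≥ 0} and ℤ_11^× = {x ∈ ℤ_11 : v_11(x) = 0}. Here v_11(28) = v_11(num) − v_11(den) = 0; compare against these criteria.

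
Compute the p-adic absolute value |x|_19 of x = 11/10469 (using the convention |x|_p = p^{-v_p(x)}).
|11/10469|_19 = 361

Step 1 — compute v_19(x) by factoring powers of 19 out of the numerator and denominator: v_19(11/10469) = -2. Step 2 — apply |x|_p = p^{-v_p(x)} = 19^{2} = 361.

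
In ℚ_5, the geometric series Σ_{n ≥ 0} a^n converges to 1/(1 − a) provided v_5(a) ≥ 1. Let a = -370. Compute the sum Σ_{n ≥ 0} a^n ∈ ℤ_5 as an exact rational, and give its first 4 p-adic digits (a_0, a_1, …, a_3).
Σ a^n = 1/(1 − a) = 1/371;  first 4 digits = (1, 1, 1, 3)

v_5(a) = 1 ≥ 1, so the series converges in ℤ_5 to 1/(1 − a) = 1/(1 − (-370)) = 1/371. Expand this rational in ℤ_5: compute digits iteratively via d_i = x_i mod 5, x_{i+1} = (x_i − d_i)/5. The first 4 digits are (1, 1, 1, 3).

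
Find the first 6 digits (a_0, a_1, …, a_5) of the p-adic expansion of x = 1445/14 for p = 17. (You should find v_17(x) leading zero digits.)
(a_0, …, a_5) = (0, 0, 4, 1, 6, 13)

v_17(1445/14) = 2, so a_0 = ... = a_1 = 0. Factor out: x = 17^2 · u with u = 5/14 a unit in ℤ_17. Expand u iteratively via a_{v+i} = u_i mod 17, u_{i+1} = (u_i − a_{v+i})/17:
  u_0 = 5/14;  a_2 = 4;  u_1 = (u_0 − 4)/17 = -3/14
  u_1 = -3/14;  a_3 = 1;  u_2 = (u_1 − 1)/17 = -1/14
  u_2 = -1/14;  a_4 = 6;  u_3 = (u_2 − 6)/17 = -5/14
  u_3 = -5/14;  a_5 = 13;  u_4 = (u_3 − 13)/17 = -11/14
Digits: (0, 0, 4, 1, 6, 13).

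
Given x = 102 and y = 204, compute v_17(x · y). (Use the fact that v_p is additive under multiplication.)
v_17(20808) = 2

v_p(x) = 1 (factor: 102 = 17^1 · 6); v_p(y) = 1 (factor: 204 = 17^1 · 12). Additivity: v_p(xy) = v_p(x) + v_p(y) = 1 + 1 = 2. (Direct check: xy = 20808 = 17^2 · (72).)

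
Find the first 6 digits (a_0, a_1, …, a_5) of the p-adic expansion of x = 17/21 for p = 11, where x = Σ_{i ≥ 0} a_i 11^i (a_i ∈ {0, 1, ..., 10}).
(a_0, …, a_5) = (5, 8, 5, 0, 1, 2)

v_11(17/21) = 0 (numerator and denominator both coprime to 11), so x ∈ ℤ_11^×. Compute digits iteratively via a_i = x_i mod 11, x_{i+1} = (x_i − a_i)/11, with x_0 = x:
  x_0 = 17/21;  a_0 = 5;  x_1 = (x_0 − 5)/11 = -8/21
  x_1 = -8/21;  a_1 = 8;  x_2 = (x_1 − 8)/11 = -16/21
  x_2 = -16/21;  a_2 = 5;  x_3 = (x_2 − 5)/11 = -11/21
  x_3 = -11/21;  a_3 = 0;  x_4 = (x_3 − 0)/11 = -1/21
  x_4 = -1/21;  a_4 = 1;  x_5 = (x_4 − 1)/11 = -2/21
  x_5 = -2/21;  a_5 = 2;  x_6 = (x_5 − 2)/11 = -4/21
Digits: (5, 8, 5, 0, 1, 2).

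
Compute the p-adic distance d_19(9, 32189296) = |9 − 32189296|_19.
d_19(9, 32189296) = 1/2476099

Step 1 — x − y = 9 − 32189296 = -32189287. Step 2 — v_19(-32189287) = 5 (factor: -32189287 = −(19^5 · 13); the sign does not affect v_p). Step 3 — |x − y|_19 = 19^{-5} = 1/2476099.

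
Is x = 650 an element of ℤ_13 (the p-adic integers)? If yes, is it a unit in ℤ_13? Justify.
x ∈ ℤ_13 but not a unit; v_13(x) = 1 > 0

ℤ_13 = {x ∈ ℚ_13 : v_13(x) ≥ 0} and ℤ_13^× = {x ∈ ℤ_13 : v_13(x) = 0}. Here v_13(650) = v_13(num) − v_13(den) = 1; compare against these criteria.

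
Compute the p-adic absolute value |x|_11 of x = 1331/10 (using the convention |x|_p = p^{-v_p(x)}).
|1331/10|_11 = 1/1331

Step 1 — compute v_11(x) by factoring powers of 11 out of the numerator and denominator: v_11(1331/10) = 3. Step 2 — apply |x|_p = p^{-v_p(x)} = 11^{-3} = 1/1331.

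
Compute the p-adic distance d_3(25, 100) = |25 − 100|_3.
d_3(25, 100) = 1/3

Step 1 — x − y = 25 − 100 = -75. Step 2 — v_3(-75) = 1 (factor: -75 = −(3^1 · 25); the sign does not affect v_p). Step 3 — |x − y|_3 = 3^{-1} = 1/3.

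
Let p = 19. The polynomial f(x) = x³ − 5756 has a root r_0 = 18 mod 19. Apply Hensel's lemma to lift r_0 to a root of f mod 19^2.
r_1 = 113 (mod 361)

Hensel: r_{i+1} = r_i − f(r_i)/f′(r_i) mod 19^{i+2}, where f′(x) = 3x². Iterate:
  r_0 = 18 (mod 19)
  r_1 = 113 (mod 361)
Final: r = 113 with f(r) ≡ 0 mod 19^2.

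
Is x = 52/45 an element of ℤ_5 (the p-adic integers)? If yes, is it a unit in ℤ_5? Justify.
x ∉ ℤ_5 (v_5(x) = -1 < 0)

ℤ_5 = {x ∈ ℚ_5 : v_5(x) ≥ 0} and ℤ_5^× = {x ∈ ℤ_5 : v_5(x) = 0}. Here v_5(52/45) = v_5(num) − v_5(den) = -1; compare against these criteria.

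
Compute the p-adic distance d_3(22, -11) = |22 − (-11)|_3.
d_3(22, -11) = 1/3

Step 1 — x − y = 22 − (-11) = 33. Step 2 — v_3(33) = 1 (factor: 33 = (3^1 · 11); the sign does not affect v_p). Step 3 — |x − y|_3 = 3^{-1} = 1/3.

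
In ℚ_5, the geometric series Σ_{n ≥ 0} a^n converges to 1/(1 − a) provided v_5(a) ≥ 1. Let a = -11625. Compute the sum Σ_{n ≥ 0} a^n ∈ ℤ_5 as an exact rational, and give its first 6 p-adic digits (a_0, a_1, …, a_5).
Σ a^n = 1/(1 − a) = 1/11626;  first 6 digits = (1, 0, 0, 2, 1, 1)

v_5(a) = 3 ≥ 1, so the series converges in ℤ_5 to 1/(1 − a) = 1/(1 − (-11625)) = 1/11626. Expand this rational in ℤ_5: compute digits iteratively via d_i = x_i mod 5, x_{i+1} = (x_i − d_i)/5. The first 6 digits are (1, 0, 0, 2, 1, 1).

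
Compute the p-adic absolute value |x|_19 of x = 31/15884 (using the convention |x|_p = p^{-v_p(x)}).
|31/15884|_19 = 361

Step 1 — compute v_19(x) by factoring powers of 19 out of the numerator and denominator: v_19(31/15884) = -2. Step 2 — apply |x|_p = p^{-v_p(x)} = 19^{2} = 361.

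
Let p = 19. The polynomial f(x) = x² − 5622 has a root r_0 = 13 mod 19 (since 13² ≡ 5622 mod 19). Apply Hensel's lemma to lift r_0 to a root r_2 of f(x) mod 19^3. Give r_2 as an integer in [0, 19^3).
r_2 = 1153 (mod 6859)

Hensel's recurrence: r_{i+1} = r_i − f(r_i)·(f′(r_i))^{-1} mod 19^{i+2}, with f′(x) = 2x. Iterate:
  r_0 = 13 (mod 19)
  r_1 = 70 (mod 361)
  r_2 = 1153 (mod 6859)
Final: r_2 = 1153, and one checks f(r_2) ≡ 0 mod 19^3.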